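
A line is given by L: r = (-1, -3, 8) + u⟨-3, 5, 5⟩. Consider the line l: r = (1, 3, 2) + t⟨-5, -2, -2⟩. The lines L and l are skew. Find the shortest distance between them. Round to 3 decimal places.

8.485

Common perpendicular direction n = (-3, 5, 5) × (-5, -2, -2) = (0, -31, 31).
With w = (1, 3, 2) − (-1, -3, 8) = (2, 6, -6), w · n = -372.
Distance = |w · n| / |n| = |-372| / √1922 ≈ 8.485.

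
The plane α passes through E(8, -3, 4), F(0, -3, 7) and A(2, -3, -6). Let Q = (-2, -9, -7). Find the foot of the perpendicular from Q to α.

(-2, -3, -7)

EF = (-8, 0, 3), EA = (-6, 0, -10); a normal to α is EF × EA = (0, -98, 0).
Using E: α has equation -98y = 294.
Foot = Q − λn with λ = (n·Q − d)/|n|² = (882 − 294)/9604 = 3/49.
Foot = (-2, -9, -7) − (3/49)·(0, -98, 0) = (-2, -3, -7).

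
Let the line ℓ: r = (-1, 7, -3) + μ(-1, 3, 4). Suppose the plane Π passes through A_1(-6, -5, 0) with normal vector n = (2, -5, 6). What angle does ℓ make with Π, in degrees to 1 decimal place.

Π: n·r = n·A_1 gives 2x - 5y + 6z = 13.
sin θ = |n·v| / (|n||v|) = |7| / (√65 · √26) = 0.17028.
θ ≈ 9.8°.

9.8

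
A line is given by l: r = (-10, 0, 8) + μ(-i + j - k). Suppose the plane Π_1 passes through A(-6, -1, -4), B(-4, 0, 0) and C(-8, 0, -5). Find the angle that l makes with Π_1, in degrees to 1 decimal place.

19.2

AB = (2, 1, 4), AC = (-2, 1, -1); a normal to Π_1 is AB × AC = (-5, -6, 4).
Using A: Π_1 has equation -5x - 6y + 4z = 20.
sin θ = |n·v| / (|n||v|) = |-5| / (√77 · √3) = 0.32898.
θ ≈ 19.2°.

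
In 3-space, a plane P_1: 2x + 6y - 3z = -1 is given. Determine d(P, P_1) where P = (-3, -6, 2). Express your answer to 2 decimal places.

n·P − d = (2)·(-3) + (6)·(-6) + (-3)·(2) − (-1) = -47; |n| = √49.
Distance = |-47| / √49 = 47/√49 ≈ 6.71.

6.71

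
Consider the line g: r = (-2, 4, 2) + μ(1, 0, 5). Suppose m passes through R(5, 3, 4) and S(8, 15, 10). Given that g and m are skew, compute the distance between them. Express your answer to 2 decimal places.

A direction vector for m is S − R = (3, 12, 6).
Common perpendicular direction n = (1, 0, 5) × (3, 12, 6) = (-60, 9, 12).
With w = (5, 3, 4) − (-2, 4, 2) = (7, -1, 2), w · n = -405.
Distance = |w · n| / |n| = |-405| / √3825 ≈ 6.55.

6.55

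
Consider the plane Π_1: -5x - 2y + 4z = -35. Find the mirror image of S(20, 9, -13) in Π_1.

(-10, -3, 11)

λ = (n·S − d)/|n|² = (-170 − (-35))/45 = -3.
Reflection = S − 2λn = (20, 9, -13) − (-6)·(-5, -2, 4) = (-10, -3, 11).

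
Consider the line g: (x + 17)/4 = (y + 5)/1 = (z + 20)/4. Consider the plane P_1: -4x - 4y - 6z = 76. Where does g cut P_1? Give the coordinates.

g has direction (4, 1, 4) through (-17, -5, -20).
Substitute r = (-17, -5, -20) + t(4, 1, 4) into the plane: 208 + (-44)t = 76, so t = 3.
Intersection: (-17, -5, -20) + 3·(4, 1, 4) = (-5, -2, -8).

(-5, -2, -8)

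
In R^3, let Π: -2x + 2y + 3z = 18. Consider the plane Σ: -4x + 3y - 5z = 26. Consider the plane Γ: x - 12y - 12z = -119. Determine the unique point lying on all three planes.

Solving the 3×3 linear system -2x + 2y + 3z = 18, -4x + 3y - 5z = 26, x - 12y - 12z = -119 (e.g. by elimination or Cramer's rule, determinant = 221) gives (1, 10, 0).

(1, 10, 0)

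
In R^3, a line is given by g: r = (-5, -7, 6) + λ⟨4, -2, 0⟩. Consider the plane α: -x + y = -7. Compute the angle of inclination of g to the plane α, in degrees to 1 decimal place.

71.6

sin θ = |n·v| / (|n||v|) = |-6| / (√2 · √20) = 0.94868.
θ ≈ 71.6°.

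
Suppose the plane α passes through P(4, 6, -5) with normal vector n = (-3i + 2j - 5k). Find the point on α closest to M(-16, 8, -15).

α: n·r = n·P gives -3x + 2y - 5z = 25.
Foot = M − λn with λ = (n·M − d)/|n|² = (139 − 25)/38 = 3.
Foot = (-16, 8, -15) − 3·(-3, 2, -5) = (-7, 2, 0).

(-7, 2, 0)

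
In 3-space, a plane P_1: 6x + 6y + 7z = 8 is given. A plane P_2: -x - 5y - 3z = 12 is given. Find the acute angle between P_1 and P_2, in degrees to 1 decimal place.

cos θ = |n₁·n₂| / (|n₁||n₂|) = |-57| / (√121 · √35).
θ = arccos(0.87589) ≈ 28.8°.

28.8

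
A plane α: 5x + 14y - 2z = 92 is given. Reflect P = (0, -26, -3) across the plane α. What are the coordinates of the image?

(20, 30, -11)

λ = (n·P − d)/|n|² = (-358 − 92)/225 = -2.
Reflection = P − 2λn = (0, -26, -3) − (-4)·(5, 14, -2) = (20, 30, -11).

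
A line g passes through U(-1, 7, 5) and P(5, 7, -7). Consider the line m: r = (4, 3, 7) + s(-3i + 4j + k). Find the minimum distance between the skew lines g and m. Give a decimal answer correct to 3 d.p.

2.733

A direction vector for g is P − U = (6, 0, -12).
Common perpendicular direction n = (6, 0, -12) × (-3, 4, 1) = (48, 30, 24).
With w = (4, 3, 7) − (-1, 7, 5) = (5, -4, 2), w · n = 168.
Distance = |w · n| / |n| = |168| / √3780 ≈ 2.733.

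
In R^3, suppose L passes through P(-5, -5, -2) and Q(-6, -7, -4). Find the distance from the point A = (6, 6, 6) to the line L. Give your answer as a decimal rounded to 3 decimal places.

6.263

A direction vector for L is Q − P = (-1, -2, -2).
Taking (-5, -5, -2) on L with direction v = (-1, -2, -2): w = A − (-5, -5, -2) = (11, 11, 8), and w × v = (-6, 14, -11).
Distance = |w × v| / |v| = √353 / √9 ≈ 6.263.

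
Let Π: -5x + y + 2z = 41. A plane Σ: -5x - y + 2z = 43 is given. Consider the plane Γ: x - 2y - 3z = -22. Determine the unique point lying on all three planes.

(-6, -1, 6)

Solving the 3×3 linear system -5x + y + 2z = 41, -5x - y + 2z = 43, x - 2y - 3z = -22 (e.g. by elimination or Cramer's rule, determinant = -26) gives (-6, -1, 6).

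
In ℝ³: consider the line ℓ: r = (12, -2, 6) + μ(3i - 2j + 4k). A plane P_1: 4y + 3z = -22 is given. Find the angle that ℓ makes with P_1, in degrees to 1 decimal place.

sin θ = |n·v| / (|n||v|) = |4| / (√25 · √29) = 0.14856.
θ ≈ 8.5°.

8.5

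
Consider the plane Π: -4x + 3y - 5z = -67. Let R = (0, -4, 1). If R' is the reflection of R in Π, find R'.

(8, -10, 11)

λ = (n·R − d)/|n|² = (-17 − (-67))/50 = 1.
Reflection = R − 2λn = (0, -4, 1) − 2·(-4, 3, -5) = (8, -10, 11).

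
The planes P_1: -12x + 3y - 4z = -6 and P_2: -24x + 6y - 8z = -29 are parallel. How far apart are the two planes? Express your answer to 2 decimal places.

0.65

Rescale P_2 by 1/2: -12x + 3y - 4z = -29/2. Then distance = |-6 − (-29/2)| / √169 ≈ 0.65.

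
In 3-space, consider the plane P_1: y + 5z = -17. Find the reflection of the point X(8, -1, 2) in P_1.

(8, -3, -8)

λ = (n·X − d)/|n|² = (9 − (-17))/26 = 1.
Reflection = X − 2λn = (8, -1, 2) − 2·(0, 1, 5) = (8, -3, -8).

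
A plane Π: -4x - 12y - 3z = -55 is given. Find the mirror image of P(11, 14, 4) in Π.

(3, -10, -2)

λ = (n·P − d)/|n|² = (-224 − (-55))/169 = -1.
Reflection = P − 2λn = (11, 14, 4) − (-2)·(-4, -12, -3) = (3, -10, -2).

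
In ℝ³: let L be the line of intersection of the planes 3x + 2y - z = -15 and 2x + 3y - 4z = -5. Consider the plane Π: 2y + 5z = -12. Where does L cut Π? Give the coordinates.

(-5, -1, -2)

Direction of L: (3, 2, -1) × (2, 3, -4) = (-5, 10, 5).
A point on L: solving the two plane equations with x = -7 gives (-7, 3, 0).
Substitute r = (-7, 3, 0) + t(-5, 10, 5) into the plane: 6 + 45t = -12, so t = -2/5.
Intersection: (-7, 3, 0) + (-2/5)·(-5, 10, 5) = (-5, -1, -2).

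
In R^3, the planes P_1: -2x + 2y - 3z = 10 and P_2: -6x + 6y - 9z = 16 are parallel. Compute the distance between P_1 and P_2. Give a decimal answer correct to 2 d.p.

1.13

Rescale P_2 by 1/3: -2x + 2y - 3z = 16/3. Then distance = |10 − (16/3)| / √17 ≈ 1.13.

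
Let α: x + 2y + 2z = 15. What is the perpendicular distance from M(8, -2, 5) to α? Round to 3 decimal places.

n·M − d = (1)·(8) + (2)·(-2) + (2)·(5) − 15 = -1; |n| = √9.
Distance = |-1| / √9 = 1/√9 ≈ 0.333.

0.333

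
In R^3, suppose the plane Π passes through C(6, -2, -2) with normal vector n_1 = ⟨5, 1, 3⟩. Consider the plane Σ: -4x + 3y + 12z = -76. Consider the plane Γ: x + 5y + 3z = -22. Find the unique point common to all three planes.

Π: n_1·r = n_1·C gives 5x + y + 3z = 22.
Solving the 3×3 linear system 5x + y + 3z = 22, -4x + 3y + 12z = -76, x + 5y + 3z = -22 (e.g. by elimination or Cramer's rule, determinant = -300) gives (7, -4, -3).

(7, -4, -3)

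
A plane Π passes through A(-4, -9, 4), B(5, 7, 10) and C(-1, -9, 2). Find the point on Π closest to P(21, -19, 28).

AB = (9, 16, 6), AC = (3, 0, -2); a normal to Π is AB × AC = (-32, 36, -48).
Using A: Π has equation -32x + 36y - 48z = -388.
Foot = P − λn with λ = (n·P − d)/|n|² = (-2700 − (-388))/4624 = -1/2.
Foot = (21, -19, 28) − (-1/2)·(-32, 36, -48) = (5, -1, 4).

(5, -1, 4)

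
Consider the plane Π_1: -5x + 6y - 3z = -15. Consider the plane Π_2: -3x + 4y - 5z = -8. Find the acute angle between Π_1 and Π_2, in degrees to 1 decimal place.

cos θ = |n₁·n₂| / (|n₁||n₂|) = |54| / (√70 · √50).
θ = arccos(0.91277) ≈ 24.1°.

24.1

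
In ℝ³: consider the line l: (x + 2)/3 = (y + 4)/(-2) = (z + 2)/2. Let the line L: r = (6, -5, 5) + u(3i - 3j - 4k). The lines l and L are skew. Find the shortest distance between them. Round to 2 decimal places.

3.17

l has direction (3, -2, 2) through (-2, -4, -2).
Common perpendicular direction n = (3, -2, 2) × (3, -3, -4) = (14, 18, -3).
With w = (6, -5, 5) − (-2, -4, -2) = (8, -1, 7), w · n = 73.
Distance = |w · n| / |n| = |73| / √529 ≈ 3.17.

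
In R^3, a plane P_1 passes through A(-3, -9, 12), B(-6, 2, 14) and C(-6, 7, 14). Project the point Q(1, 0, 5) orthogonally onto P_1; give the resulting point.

(3, 0, 8)

AB = (-3, 11, 2), AC = (-3, 16, 2); a normal to P_1 is AB × AC = (-10, 0, -15).
Using A: P_1 has equation -10x - 15z = -150.
Foot = Q − λn with λ = (n·Q − d)/|n|² = (-85 − (-150))/325 = 1/5.
Foot = (1, 0, 5) − (1/5)·(-10, 0, -15) = (3, 0, 8).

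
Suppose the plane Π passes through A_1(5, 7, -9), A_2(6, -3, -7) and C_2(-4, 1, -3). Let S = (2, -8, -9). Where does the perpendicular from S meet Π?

A_1A_2 = (1, -10, 2), A_1C_2 = (-9, -6, 6); a normal to Π is A_1A_2 × A_1C_2 = (-48, -24, -96).
Using A_1: Π has equation -48x - 24y - 96z = 456.
Foot = S − λn with λ = (n·S − d)/|n|² = (960 − 456)/12096 = 1/24.
Foot = (2, -8, -9) − (1/24)·(-48, -24, -96) = (4, -7, -5).

(4, -7, -5)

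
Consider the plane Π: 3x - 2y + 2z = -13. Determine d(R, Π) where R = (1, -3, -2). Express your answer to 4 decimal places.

n·R − d = (3)·(1) + (-2)·(-3) + (2)·(-2) − (-13) = 18; |n| = √17.
Distance = |18| / √17 = 18/√17 ≈ 4.3656.

4.3656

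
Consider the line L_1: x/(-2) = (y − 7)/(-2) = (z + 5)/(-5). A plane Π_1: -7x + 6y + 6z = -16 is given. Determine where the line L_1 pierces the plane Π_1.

(-2, 5, -10)

L_1 has direction (-2, -2, -5) through (0, 7, -5).
Substitute r = (0, 7, -5) + t(-2, -2, -5) into the plane: 12 + (-28)t = -16, so t = 1.
Intersection: (0, 7, -5) + 1·(-2, -2, -5) = (-2, 5, -10).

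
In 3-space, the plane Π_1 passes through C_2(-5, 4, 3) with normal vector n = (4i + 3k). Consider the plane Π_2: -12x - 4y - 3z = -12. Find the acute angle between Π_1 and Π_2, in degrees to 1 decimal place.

Π_1: n·r = n·C_2 gives 4x + 3z = -11.
cos θ = |n₁·n₂| / (|n₁||n₂|) = |-57| / (√25 · √169).
θ = arccos(0.87692) ≈ 28.7°.

28.7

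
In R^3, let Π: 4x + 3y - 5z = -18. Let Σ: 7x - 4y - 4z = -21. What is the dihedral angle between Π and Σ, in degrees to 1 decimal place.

55.6

cos θ = |n₁·n₂| / (|n₁||n₂|) = |36| / (√50 · √81).
θ = arccos(0.56569) ≈ 55.6°.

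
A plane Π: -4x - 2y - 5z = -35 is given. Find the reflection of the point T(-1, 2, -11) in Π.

λ = (n·T − d)/|n|² = (55 − (-35))/45 = 2.
Reflection = T − 2λn = (-1, 2, -11) − 4·(-4, -2, -5) = (15, 10, 9).

(15, 10, 9)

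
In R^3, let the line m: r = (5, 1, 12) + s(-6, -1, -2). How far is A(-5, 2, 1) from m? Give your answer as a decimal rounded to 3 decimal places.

7.872

Taking (5, 1, 12) on m with direction v = (-6, -1, -2): w = A − (5, 1, 12) = (-10, 1, -11), and w × v = (-13, 46, 16).
Distance = |w × v| / |v| = √2541 / √41 ≈ 7.872.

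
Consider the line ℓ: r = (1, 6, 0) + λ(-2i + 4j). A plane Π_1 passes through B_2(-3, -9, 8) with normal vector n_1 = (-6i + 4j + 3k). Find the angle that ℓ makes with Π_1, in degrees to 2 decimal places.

53.29

Π_1: n_1·r = n_1·B_2 gives -6x + 4y + 3z = 6.
sin θ = |n·v| / (|n||v|) = |28| / (√61 · √20) = 0.80164.
θ ≈ 53.29°.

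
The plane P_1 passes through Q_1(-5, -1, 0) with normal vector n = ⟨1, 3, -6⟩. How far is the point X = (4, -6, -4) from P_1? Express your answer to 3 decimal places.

2.654

P_1: n·r = n·Q_1 gives x + 3y - 6z = -8.
n·X − d = (1)·(4) + (3)·(-6) + (-6)·(-4) − (-8) = 18; |n| = √46.
Distance = |18| / √46 = 18/√46 ≈ 2.654.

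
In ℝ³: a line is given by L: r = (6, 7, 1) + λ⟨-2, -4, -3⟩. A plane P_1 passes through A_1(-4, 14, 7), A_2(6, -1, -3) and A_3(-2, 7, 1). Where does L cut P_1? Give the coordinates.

A_1A_2 = (10, -15, -10), A_1A_3 = (2, -7, -6); a normal to P_1 is A_1A_2 × A_1A_3 = (20, 40, -40).
Using A_1: P_1 has equation 20x + 40y - 40z = 200.
Substitute r = (6, 7, 1) + t(-2, -4, -3) into the plane: 360 + (-80)t = 200, so t = 2.
Intersection: (6, 7, 1) + 2·(-2, -4, -3) = (2, -1, -5).

(2, -1, -5)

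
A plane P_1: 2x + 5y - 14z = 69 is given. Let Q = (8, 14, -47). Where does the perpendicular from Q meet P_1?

Foot = Q − λn with λ = (n·Q − d)/|n|² = (744 − 69)/225 = 3.
Foot = (8, 14, -47) − 3·(2, 5, -14) = (2, -1, -5).

(2, -1, -5)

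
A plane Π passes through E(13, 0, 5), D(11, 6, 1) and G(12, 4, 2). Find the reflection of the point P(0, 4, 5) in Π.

(6, 10, 11)

ED = (-2, 6, -4), EG = (-1, 4, -3); a normal to Π is ED × EG = (-2, -2, -2).
Using E: Π has equation -2x - 2y - 2z = -36.
λ = (n·P − d)/|n|² = (-18 − (-36))/12 = 3/2.
Reflection = P − 2λn = (0, 4, 5) − 3·(-2, -2, -2) = (6, 10, 11).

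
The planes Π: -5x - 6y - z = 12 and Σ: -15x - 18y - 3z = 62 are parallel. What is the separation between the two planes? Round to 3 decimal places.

1.101

Rescale Σ by 1/3: -5x - 6y - z = 62/3. Then distance = |12 − (62/3)| / √62 ≈ 1.101.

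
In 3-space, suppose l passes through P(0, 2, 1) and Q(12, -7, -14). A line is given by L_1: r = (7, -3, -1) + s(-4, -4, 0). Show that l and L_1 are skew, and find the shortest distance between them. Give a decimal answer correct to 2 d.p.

4.62

A direction vector for l is Q − P = (12, -9, -15).
Common perpendicular direction n = (12, -9, -15) × (-4, -4, 0) = (-60, 60, -84).
With w = (7, -3, -1) − (0, 2, 1) = (7, -5, -2), w · n = -552.
Since n ≠ 0 the lines are not parallel, and w · n = -552 ≠ 0 so they do not intersect; hence they are skew.
Distance = |w · n| / |n| = |-552| / √14256 ≈ 4.62.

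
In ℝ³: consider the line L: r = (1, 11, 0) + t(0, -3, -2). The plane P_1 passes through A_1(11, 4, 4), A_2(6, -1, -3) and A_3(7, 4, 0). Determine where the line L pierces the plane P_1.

A_1A_2 = (-5, -5, -7), A_1A_3 = (-4, 0, -4); a normal to P_1 is A_1A_2 × A_1A_3 = (20, 8, -20).
Using A_1: P_1 has equation 20x + 8y - 20z = 172.
Substitute r = (1, 11, 0) + t(0, -3, -2) into the plane: 108 + 16t = 172, so t = 4.
Intersection: (1, 11, 0) + 4·(0, -3, -2) = (1, -1, -8).

(1, -1, -8)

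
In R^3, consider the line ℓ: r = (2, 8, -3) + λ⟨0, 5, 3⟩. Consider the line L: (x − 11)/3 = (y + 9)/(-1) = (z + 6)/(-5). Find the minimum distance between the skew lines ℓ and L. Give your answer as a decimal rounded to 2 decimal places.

10.89

L has direction (3, -1, -5) through (11, -9, -6).
Common perpendicular direction n = (0, 5, 3) × (3, -1, -5) = (-22, 9, -15).
With w = (11, -9, -6) − (2, 8, -3) = (9, -17, -3), w · n = -306.
Distance = |w · n| / |n| = |-306| / √790 ≈ 10.89.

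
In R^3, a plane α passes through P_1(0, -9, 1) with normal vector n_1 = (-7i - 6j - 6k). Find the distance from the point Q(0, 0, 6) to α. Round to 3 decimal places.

α: n_1·r = n_1·P_1 gives -7x - 6y - 6z = 48.
n·Q − d = (-7)·(0) + (-6)·(0) + (-6)·(6) − 48 = -84; |n| = √121.
Distance = |-84| / √121 = 84/√121 ≈ 7.636.

7.636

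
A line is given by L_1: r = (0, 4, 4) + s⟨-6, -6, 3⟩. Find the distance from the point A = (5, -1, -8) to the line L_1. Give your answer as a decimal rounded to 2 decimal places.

13.34

Taking (0, 4, 4) on L_1 with direction v = (-6, -6, 3): w = A − (0, 4, 4) = (5, -5, -12), and w × v = (-87, 57, -60).
Distance = |w × v| / |v| = √14418 / √81 ≈ 13.34.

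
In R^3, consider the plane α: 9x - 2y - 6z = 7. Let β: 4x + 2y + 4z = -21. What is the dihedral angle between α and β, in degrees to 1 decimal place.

cos θ = |n₁·n₂| / (|n₁||n₂|) = |8| / (√121 · √36).
θ = arccos(0.12121) ≈ 83.0°.

83.0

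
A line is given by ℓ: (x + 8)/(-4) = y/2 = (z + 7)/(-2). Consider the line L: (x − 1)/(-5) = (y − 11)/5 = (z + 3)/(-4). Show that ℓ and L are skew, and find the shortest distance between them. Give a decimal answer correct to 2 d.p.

ℓ has direction (-4, 2, -2) through (-8, 0, -7).
L has direction (-5, 5, -4) through (1, 11, -3).
Common perpendicular direction n = (-4, 2, -2) × (-5, 5, -4) = (2, -6, -10).
With w = (1, 11, -3) − (-8, 0, -7) = (9, 11, 4), w · n = -88.
Since n ≠ 0 the lines are not parallel, and w · n = -88 ≠ 0 so they do not intersect; hence they are skew.
Distance = |w · n| / |n| = |-88| / √140 ≈ 7.44.

7.44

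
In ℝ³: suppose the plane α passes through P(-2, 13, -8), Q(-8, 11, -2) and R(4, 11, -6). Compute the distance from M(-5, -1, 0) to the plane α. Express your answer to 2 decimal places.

PQ = (-6, -2, 6), PR = (6, -2, 2); a normal to α is PQ × PR = (8, 48, 24).
Using P: α has equation 8x + 48y + 24z = 416.
n·M − d = (8)·(-5) + (48)·(-1) + (24)·(0) − 416 = -504; |n| = √2944.
Distance = |-504| / √2944 = 504/√2944 ≈ 9.29.

9.29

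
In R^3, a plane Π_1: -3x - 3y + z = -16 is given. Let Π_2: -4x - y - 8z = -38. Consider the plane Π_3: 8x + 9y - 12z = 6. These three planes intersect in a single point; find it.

(-3, 10, 5)

Solving the 3×3 linear system -3x - 3y + z = -16, -4x - y - 8z = -38, 8x + 9y - 12z = 6 (e.g. by elimination or Cramer's rule, determinant = 56) gives (-3, 10, 5).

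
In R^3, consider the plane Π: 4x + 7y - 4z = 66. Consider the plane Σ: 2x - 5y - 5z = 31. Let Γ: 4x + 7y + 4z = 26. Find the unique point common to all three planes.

(8, 2, -5)

Solving the 3×3 linear system 4x + 7y - 4z = 66, 2x - 5y - 5z = 31, 4x + 7y + 4z = 26 (e.g. by elimination or Cramer's rule, determinant = -272) gives (8, 2, -5).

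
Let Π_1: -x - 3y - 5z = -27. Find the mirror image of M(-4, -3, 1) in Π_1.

λ = (n·M − d)/|n|² = (8 − (-27))/35 = 1.
Reflection = M − 2λn = (-4, -3, 1) − 2·(-1, -3, -5) = (-2, 3, 11).

(-2, 3, 11)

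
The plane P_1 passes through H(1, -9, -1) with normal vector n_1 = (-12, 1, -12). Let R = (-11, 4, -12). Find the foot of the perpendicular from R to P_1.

P_1: n_1·r = n_1·H gives -12x + y - 12z = -9.
Foot = R − λn with λ = (n·R − d)/|n|² = (280 − (-9))/289 = 1.
Foot = (-11, 4, -12) − 1·(-12, 1, -12) = (1, 3, 0).

(1, 3, 0)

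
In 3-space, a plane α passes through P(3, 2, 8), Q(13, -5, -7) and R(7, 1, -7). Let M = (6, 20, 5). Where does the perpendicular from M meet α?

(-4, 10, 3)

PQ = (10, -7, -15), PR = (4, -1, -15); a normal to α is PQ × PR = (90, 90, 18).
Using P: α has equation 90x + 90y + 18z = 594.
Foot = M − λn with λ = (n·M − d)/|n|² = (2430 − 594)/16524 = 1/9.
Foot = (6, 20, 5) − (1/9)·(90, 90, 18) = (-4, 10, 3).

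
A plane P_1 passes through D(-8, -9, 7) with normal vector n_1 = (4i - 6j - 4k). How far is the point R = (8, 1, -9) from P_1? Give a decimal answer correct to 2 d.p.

P_1: n_1·r = n_1·D gives 4x - 6y - 4z = -6.
n·R − d = (4)·(8) + (-6)·(1) + (-4)·(-9) − (-6) = 68; |n| = √68.
Distance = |68| / √68 = 68/√68 ≈ 8.25.

8.25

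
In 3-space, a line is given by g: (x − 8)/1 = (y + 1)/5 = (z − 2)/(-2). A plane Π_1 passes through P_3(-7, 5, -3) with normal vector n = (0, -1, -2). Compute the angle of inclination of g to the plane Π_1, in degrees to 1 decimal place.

g has direction (1, 5, -2) through (8, -1, 2).
Π_1: n·r = n·P_3 gives -y - 2z = 1.
sin θ = |n·v| / (|n||v|) = |-1| / (√5 · √30) = 0.08165.
θ ≈ 4.7°.

4.7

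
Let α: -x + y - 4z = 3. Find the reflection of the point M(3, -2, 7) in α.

λ = (n·M − d)/|n|² = (-33 − 3)/18 = -2.
Reflection = M − 2λn = (3, -2, 7) − (-4)·(-1, 1, -4) = (-1, 2, -9).

(-1, 2, -9)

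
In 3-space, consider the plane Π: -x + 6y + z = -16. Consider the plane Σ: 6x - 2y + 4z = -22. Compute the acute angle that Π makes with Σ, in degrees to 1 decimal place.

72.3

cos θ = |n₁·n₂| / (|n₁||n₂|) = |-14| / (√38 · √56).
θ = arccos(0.30349) ≈ 72.3°.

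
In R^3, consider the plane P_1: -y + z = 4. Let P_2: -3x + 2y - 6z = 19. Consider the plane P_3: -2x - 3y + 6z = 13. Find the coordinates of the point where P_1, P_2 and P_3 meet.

Solving the 3×3 linear system -y + z = 4, -3x + 2y - 6z = 19, -2x - 3y + 6z = 13 (e.g. by elimination or Cramer's rule, determinant = -17) gives (-5, -7, -3).

(-5, -7, -3)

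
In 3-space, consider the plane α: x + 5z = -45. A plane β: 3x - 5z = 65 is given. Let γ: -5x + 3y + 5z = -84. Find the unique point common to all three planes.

Solving the 3×3 linear system x + 5z = -45, 3x - 5z = 65, -5x + 3y + 5z = -84 (e.g. by elimination or Cramer's rule, determinant = 60) gives (5, -3, -10).

(5, -3, -10)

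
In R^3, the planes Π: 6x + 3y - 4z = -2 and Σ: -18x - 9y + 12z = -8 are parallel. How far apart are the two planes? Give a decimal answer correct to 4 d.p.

0.5975

Rescale Σ by 1/(-3): 6x + 3y - 4z = 8/3. Then distance = |-2 − (8/3)| / √61 ≈ 0.5975.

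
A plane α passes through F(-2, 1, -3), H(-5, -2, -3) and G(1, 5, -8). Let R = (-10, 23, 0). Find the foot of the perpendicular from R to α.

(5, 8, -3)

FH = (-3, -3, 0), FG = (3, 4, -5); a normal to α is FH × FG = (15, -15, -3).
Using F: α has equation 15x - 15y - 3z = -36.
Foot = R − λn with λ = (n·R − d)/|n|² = (-495 − (-36))/459 = -1.
Foot = (-10, 23, 0) − (-1)·(15, -15, -3) = (5, 8, -3).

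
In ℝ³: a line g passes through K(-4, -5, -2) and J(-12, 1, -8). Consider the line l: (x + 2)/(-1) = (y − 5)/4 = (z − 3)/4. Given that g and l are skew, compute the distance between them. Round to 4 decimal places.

A direction vector for g is J − K = (-8, 6, -6).
l has direction (-1, 4, 4) through (-2, 5, 3).
Common perpendicular direction n = (-8, 6, -6) × (-1, 4, 4) = (48, 38, -26).
With w = (-2, 5, 3) − (-4, -5, -2) = (2, 10, 5), w · n = 346.
Distance = |w · n| / |n| = |346| / √4424 ≈ 5.2020.

5.2020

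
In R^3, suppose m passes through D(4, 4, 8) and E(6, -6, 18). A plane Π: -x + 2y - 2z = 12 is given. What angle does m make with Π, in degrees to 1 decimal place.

A direction vector for m is E − D = (2, -10, 10).
sin θ = |n·v| / (|n||v|) = |-42| / (√9 · √204) = 0.98020.
θ ≈ 78.6°.

78.6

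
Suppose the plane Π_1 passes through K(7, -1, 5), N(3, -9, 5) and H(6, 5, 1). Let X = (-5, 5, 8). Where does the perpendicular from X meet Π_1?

KN = (-4, -8, 0), KH = (-1, 6, -4); a normal to Π_1 is KN × KH = (32, -16, -32).
Using K: Π_1 has equation 32x - 16y - 32z = 80.
Foot = X − λn with λ = (n·X − d)/|n|² = (-496 − 80)/2304 = -1/4.
Foot = (-5, 5, 8) − (-1/4)·(32, -16, -32) = (3, 1, 0).

(3, 1, 0)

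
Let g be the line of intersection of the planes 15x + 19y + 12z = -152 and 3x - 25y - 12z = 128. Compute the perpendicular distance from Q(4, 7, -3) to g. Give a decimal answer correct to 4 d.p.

11.4560

Direction of g: (15, 19, 12) × (3, -25, -12) = (72, 216, -432).
A point on g: solving the two plane equations with x = -4 gives (-4, -8, 5).
Taking (-4, -8, 5) on g with direction v = (72, 216, -432): w = Q − (-4, -8, 5) = (8, 15, -8), and w × v = (-4752, 2880, 648).
Distance = |w × v| / |v| = √31295808 / √238464 ≈ 11.4560.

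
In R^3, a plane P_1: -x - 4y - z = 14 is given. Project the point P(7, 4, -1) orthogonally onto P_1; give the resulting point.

(5, -4, -3)

Foot = P − λn with λ = (n·P − d)/|n|² = (-22 − 14)/18 = -2.
Foot = (7, 4, -1) − (-2)·(-1, -4, -1) = (5, -4, -3).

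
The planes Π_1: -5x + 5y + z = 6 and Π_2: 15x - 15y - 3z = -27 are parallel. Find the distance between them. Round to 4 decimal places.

0.4201

Rescale Π_2 by 1/(-3): -5x + 5y + z = 9. Then distance = |6 − 9| / √51 ≈ 0.4201.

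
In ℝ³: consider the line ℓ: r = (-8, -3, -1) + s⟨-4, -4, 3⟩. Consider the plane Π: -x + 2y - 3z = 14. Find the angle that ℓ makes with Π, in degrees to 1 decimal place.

32.9

sin θ = |n·v| / (|n||v|) = |-13| / (√14 · √41) = 0.54261.
θ ≈ 32.9°.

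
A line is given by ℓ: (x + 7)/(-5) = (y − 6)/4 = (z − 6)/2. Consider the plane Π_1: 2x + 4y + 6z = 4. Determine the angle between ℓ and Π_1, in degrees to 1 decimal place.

21.0

ℓ has direction (-5, 4, 2) through (-7, 6, 6).
sin θ = |n·v| / (|n||v|) = |18| / (√56 · √45) = 0.35857.
θ ≈ 21.0°.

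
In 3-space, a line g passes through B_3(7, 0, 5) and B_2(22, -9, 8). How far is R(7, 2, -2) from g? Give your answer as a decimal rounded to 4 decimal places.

A direction vector for g is B_2 − B_3 = (15, -9, 3).
Taking (7, 0, 5) on g with direction v = (15, -9, 3): w = R − (7, 0, 5) = (0, 2, -7), and w × v = (-57, -105, -30).
Distance = |w × v| / |v| = √15174 / √315 ≈ 6.9406.

6.9406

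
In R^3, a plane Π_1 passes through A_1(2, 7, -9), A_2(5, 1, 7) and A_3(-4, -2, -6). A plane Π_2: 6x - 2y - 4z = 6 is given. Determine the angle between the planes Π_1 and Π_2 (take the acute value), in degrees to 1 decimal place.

22.1

A_1A_2 = (3, -6, 16), A_1A_3 = (-6, -9, 3); a normal to Π_1 is A_1A_2 × A_1A_3 = (126, -105, -63).
Using A_1: Π_1 has equation 126x - 105y - 63z = 84.
cos θ = |n₁·n₂| / (|n₁||n₂|) = |1218| / (√30870 · √56).
θ = arccos(0.92637) ≈ 22.1°.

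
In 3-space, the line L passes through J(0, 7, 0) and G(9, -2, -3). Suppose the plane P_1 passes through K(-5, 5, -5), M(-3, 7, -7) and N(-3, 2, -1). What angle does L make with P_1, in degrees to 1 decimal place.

49.2

A direction vector for L is G − J = (9, -9, -3).
KM = (2, 2, -2), KN = (2, -3, 4); a normal to P_1 is KM × KN = (2, -12, -10).
Using K: P_1 has equation 2x - 12y - 10z = -20.
sin θ = |n·v| / (|n||v|) = |156| / (√248 · √171) = 0.75753.
θ ≈ 49.2°.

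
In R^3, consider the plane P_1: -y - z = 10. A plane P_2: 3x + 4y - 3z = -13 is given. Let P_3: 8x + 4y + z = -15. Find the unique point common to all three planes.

(2, -7, -3)

Solving the 3×3 linear system -y - z = 10, 3x + 4y - 3z = -13, 8x + 4y + z = -15 (e.g. by elimination or Cramer's rule, determinant = 47) gives (2, -7, -3).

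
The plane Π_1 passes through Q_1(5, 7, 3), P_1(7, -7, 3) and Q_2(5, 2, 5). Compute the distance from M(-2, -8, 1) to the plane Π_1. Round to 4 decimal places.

Q_1P_1 = (2, -14, 0), Q_1Q_2 = (0, -5, 2); a normal to Π_1 is Q_1P_1 × Q_1Q_2 = (-28, -4, -10).
Using Q_1: Π_1 has equation -28x - 4y - 10z = -198.
n·M − d = (-28)·(-2) + (-4)·(-8) + (-10)·(1) − (-198) = 276; |n| = √900.
Distance = |276| / √900 = 276/√900 ≈ 9.2000.

9.2000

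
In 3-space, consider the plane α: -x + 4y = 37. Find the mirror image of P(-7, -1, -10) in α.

λ = (n·P − d)/|n|² = (3 − 37)/17 = -2.
Reflection = P − 2λn = (-7, -1, -10) − (-4)·(-1, 4, 0) = (-11, 15, -10).

(-11, 15, -10)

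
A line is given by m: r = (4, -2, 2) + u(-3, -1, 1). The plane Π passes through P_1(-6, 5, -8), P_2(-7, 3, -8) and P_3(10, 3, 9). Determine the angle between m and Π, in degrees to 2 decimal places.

44.71

P_1P_2 = (-1, -2, 0), P_1P_3 = (16, -2, 17); a normal to Π is P_1P_2 × P_1P_3 = (-34, 17, 34).
Using P_1: Π has equation -34x + 17y + 34z = 17.
sin θ = |n·v| / (|n||v|) = |119| / (√2601 · √11) = 0.70353.
θ ≈ 44.71°.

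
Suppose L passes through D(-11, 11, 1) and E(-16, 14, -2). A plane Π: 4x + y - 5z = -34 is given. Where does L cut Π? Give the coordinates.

A direction vector for L is E − D = (-5, 3, -3).
Substitute r = (-11, 11, 1) + t(-5, 3, -3) into the plane: -38 + (-2)t = -34, so t = -2.
Intersection: (-11, 11, 1) + (-2)·(-5, 3, -3) = (-1, 5, 7).

(-1, 5, 7)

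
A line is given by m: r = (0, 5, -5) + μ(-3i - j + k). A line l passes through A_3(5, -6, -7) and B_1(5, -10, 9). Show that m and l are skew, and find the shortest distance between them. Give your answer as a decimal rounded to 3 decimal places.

A direction vector for l is B_1 − A_3 = (0, -4, 16).
Common perpendicular direction n = (-3, -1, 1) × (0, -4, 16) = (-12, 48, 12).
With w = (5, -6, -7) − (0, 5, -5) = (5, -11, -2), w · n = -612.
Since n ≠ 0 the lines are not parallel, and w · n = -612 ≠ 0 so they do not intersect; hence they are skew.
Distance = |w · n| / |n| = |-612| / √2592 ≈ 12.021.

12.021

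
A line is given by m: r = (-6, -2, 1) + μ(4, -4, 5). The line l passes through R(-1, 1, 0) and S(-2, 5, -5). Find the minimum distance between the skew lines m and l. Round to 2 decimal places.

1.72

A direction vector for l is S − R = (-1, 4, -5).
Common perpendicular direction n = (4, -4, 5) × (-1, 4, -5) = (0, 15, 12).
With w = (-1, 1, 0) − (-6, -2, 1) = (5, 3, -1), w · n = 33.
Distance = |w · n| / |n| = |33| / √369 ≈ 1.72.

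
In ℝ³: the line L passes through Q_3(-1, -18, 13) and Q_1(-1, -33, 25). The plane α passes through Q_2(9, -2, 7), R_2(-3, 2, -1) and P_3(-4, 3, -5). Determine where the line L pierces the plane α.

(-1, 2, -3)

A direction vector for L is Q_1 − Q_3 = (0, -15, 12).
Q_2R_2 = (-12, 4, -8), Q_2P_3 = (-13, 5, -12); a normal to α is Q_2R_2 × Q_2P_3 = (-8, -40, -8).
Using Q_2: α has equation -8x - 40y - 8z = -48.
Substitute r = (-1, -18, 13) + t(0, -15, 12) into the plane: 624 + 504t = -48, so t = -4/3.
Intersection: (-1, -18, 13) + (-4/3)·(0, -15, 12) = (-1, 2, -3).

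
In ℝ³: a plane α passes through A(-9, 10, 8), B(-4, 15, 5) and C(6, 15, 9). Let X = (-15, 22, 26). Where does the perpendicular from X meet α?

AB = (5, 5, -3), AC = (15, 5, 1); a normal to α is AB × AC = (20, -50, -50).
Using A: α has equation 20x - 50y - 50z = -1080.
Foot = X − λn with λ = (n·X − d)/|n|² = (-2700 − (-1080))/5400 = -3/10.
Foot = (-15, 22, 26) − (-3/10)·(20, -50, -50) = (-9, 7, 11).

(-9, 7, 11)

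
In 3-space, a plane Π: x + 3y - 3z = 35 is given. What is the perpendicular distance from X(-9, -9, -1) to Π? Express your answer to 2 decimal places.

n·X − d = (1)·(-9) + (3)·(-9) + (-3)·(-1) − 35 = -68; |n| = √19.
Distance = |-68| / √19 = 68/√19 ≈ 15.60.

15.60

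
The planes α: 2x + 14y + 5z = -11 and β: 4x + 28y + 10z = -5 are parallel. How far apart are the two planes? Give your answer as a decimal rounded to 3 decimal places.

Rescale β by 1/2: 2x + 14y + 5z = -5/2. Then distance = |-11 − (-5/2)| / √225 ≈ 0.567.

0.567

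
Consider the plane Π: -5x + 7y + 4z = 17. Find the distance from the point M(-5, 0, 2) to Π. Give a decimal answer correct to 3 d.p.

n·M − d = (-5)·(-5) + (7)·(0) + (4)·(2) − 17 = 16; |n| = √90.
Distance = |16| / √90 = 16/√90 ≈ 1.687.

1.687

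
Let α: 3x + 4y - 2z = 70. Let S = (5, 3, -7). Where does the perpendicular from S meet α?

(8, 7, -9)

Foot = S − λn with λ = (n·S − d)/|n|² = (41 − 70)/29 = -1.
Foot = (5, 3, -7) − (-1)·(3, 4, -2) = (8, 7, -9).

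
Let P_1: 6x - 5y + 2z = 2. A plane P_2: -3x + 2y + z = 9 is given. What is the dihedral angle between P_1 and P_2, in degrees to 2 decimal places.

cos θ = |n₁·n₂| / (|n₁||n₂|) = |-26| / (√65 · √14).
θ = arccos(0.86189) ≈ 30.47°.

30.47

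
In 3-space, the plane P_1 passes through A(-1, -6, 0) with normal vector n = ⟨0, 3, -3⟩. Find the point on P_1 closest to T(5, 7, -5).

P_1: n·r = n·A gives 3y - 3z = -18.
Foot = T − λn with λ = (n·T − d)/|n|² = (36 − (-18))/18 = 3.
Foot = (5, 7, -5) − 3·(0, 3, -3) = (5, -2, 4).

(5, -2, 4)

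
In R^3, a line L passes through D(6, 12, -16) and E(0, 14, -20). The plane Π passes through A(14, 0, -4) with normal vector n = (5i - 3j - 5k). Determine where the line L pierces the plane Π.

A direction vector for L is E − D = (-6, 2, -4).
Π: n·r = n·A gives 5x - 3y - 5z = 90.
Substitute r = (6, 12, -16) + t(-6, 2, -4) into the plane: 74 + (-16)t = 90, so t = -1.
Intersection: (6, 12, -16) + (-1)·(-6, 2, -4) = (12, 10, -12).

(12, 10, -12)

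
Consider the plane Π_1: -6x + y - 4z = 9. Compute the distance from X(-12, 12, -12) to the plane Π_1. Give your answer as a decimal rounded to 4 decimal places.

n·X − d = (-6)·(-12) + (1)·(12) + (-4)·(-12) − 9 = 123; |n| = √53.
Distance = |123| / √53 = 123/√53 ≈ 16.8953.

16.8953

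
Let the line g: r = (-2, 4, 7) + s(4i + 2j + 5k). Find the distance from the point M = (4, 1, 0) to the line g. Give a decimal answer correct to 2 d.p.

Taking (-2, 4, 7) on g with direction v = (4, 2, 5): w = M − (-2, 4, 7) = (6, -3, -7), and w × v = (-1, -58, 24).
Distance = |w × v| / |v| = √3941 / √45 ≈ 9.36.

9.36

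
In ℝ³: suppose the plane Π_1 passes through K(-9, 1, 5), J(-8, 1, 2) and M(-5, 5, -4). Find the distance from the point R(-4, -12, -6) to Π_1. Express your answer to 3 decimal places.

KJ = (1, 0, -3), KM = (4, 4, -9); a normal to Π_1 is KJ × KM = (12, -3, 4).
Using K: Π_1 has equation 12x - 3y + 4z = -91.
n·R − d = (12)·(-4) + (-3)·(-12) + (4)·(-6) − (-91) = 55; |n| = √169.
Distance = |55| / √169 = 55/√169 ≈ 4.231.

4.231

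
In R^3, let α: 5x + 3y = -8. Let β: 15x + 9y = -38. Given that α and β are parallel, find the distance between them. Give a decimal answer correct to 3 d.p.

0.800

Rescale β by 1/3: 5x + 3y = -38/3. Then distance = |-8 − (-38/3)| / √34 ≈ 0.800.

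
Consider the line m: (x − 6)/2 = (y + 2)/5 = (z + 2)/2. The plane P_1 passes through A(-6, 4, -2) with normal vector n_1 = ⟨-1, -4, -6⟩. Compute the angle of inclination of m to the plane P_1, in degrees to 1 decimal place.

m has direction (2, 5, 2) through (6, -2, -2).
P_1: n_1·r = n_1·A gives -x - 4y - 6z = 2.
sin θ = |n·v| / (|n||v|) = |-34| / (√53 · √33) = 0.81299.
θ ≈ 54.4°.

54.4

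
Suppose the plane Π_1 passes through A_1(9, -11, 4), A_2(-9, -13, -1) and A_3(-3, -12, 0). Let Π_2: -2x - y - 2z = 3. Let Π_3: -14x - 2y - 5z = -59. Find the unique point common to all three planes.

(7, -7, -5)

A_1A_2 = (-18, -2, -5), A_1A_3 = (-12, -1, -4); a normal to Π_1 is A_1A_2 × A_1A_3 = (3, -12, -6).
Using A_1: Π_1 has equation 3x - 12y - 6z = 135.
Solving the 3×3 linear system 3x - 12y - 6z = 135, -2x - y - 2z = 3, -14x - 2y - 5z = -59 (e.g. by elimination or Cramer's rule, determinant = -153) gives (7, -7, -5).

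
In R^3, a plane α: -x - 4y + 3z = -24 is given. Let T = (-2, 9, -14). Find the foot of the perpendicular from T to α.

(-4, 1, -8)

Foot = T − λn with λ = (n·T − d)/|n|² = (-76 − (-24))/26 = -2.
Foot = (-2, 9, -14) − (-2)·(-1, -4, 3) = (-4, 1, -8).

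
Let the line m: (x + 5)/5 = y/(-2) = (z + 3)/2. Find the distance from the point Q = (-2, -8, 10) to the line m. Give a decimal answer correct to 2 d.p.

11.98

m has direction (5, -2, 2) through (-5, 0, -3).
Taking (-5, 0, -3) on m with direction v = (5, -2, 2): w = Q − (-5, 0, -3) = (3, -8, 13), and w × v = (10, 59, 34).
Distance = |w × v| / |v| = √4737 / √33 ≈ 11.98.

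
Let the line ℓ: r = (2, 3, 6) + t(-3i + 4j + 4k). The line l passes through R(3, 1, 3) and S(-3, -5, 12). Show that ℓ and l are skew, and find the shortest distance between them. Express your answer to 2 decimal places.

0.98

A direction vector for l is S − R = (-6, -6, 9).
Common perpendicular direction n = (-3, 4, 4) × (-6, -6, 9) = (60, 3, 42).
With w = (3, 1, 3) − (2, 3, 6) = (1, -2, -3), w · n = -72.
Since n ≠ 0 the lines are not parallel, and w · n = -72 ≠ 0 so they do not intersect; hence they are skew.
Distance = |w · n| / |n| = |-72| / √5373 ≈ 0.98.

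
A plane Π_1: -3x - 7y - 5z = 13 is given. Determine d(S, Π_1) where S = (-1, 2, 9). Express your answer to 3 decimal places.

7.574

n·S − d = (-3)·(-1) + (-7)·(2) + (-5)·(9) − 13 = -69; |n| = √83.
Distance = |-69| / √83 = 69/√83 ≈ 7.574.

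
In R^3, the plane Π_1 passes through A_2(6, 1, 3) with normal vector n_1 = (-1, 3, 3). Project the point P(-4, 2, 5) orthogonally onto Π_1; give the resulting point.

Π_1: n_1·r = n_1·A_2 gives -x + 3y + 3z = 6.
Foot = P − λn with λ = (n·P − d)/|n|² = (25 − 6)/19 = 1.
Foot = (-4, 2, 5) − 1·(-1, 3, 3) = (-3, -1, 2).

(-3, -1, 2)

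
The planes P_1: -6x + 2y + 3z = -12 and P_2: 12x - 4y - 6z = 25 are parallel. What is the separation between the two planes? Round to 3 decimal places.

Rescale P_2 by 1/(-2): -6x + 2y + 3z = -25/2. Then distance = |-12 − (-25/2)| / √49 ≈ 0.071.

0.071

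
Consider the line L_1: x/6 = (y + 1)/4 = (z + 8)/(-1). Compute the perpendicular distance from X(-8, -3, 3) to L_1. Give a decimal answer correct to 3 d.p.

10.213

L_1 has direction (6, 4, -1) through (0, -1, -8).
Taking (0, -1, -8) on L_1 with direction v = (6, 4, -1): w = X − (0, -1, -8) = (-8, -2, 11), and w × v = (-42, 58, -20).
Distance = |w × v| / |v| = √5528 / √53 ≈ 10.213.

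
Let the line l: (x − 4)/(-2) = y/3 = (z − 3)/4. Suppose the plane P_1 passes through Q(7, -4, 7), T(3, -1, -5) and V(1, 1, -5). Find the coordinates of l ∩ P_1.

(8, -6, -5)

l has direction (-2, 3, 4) through (4, 0, 3).
QT = (-4, 3, -12), QV = (-6, 5, -12); a normal to P_1 is QT × QV = (24, 24, -2).
Using Q: P_1 has equation 24x + 24y - 2z = 58.
Substitute r = (4, 0, 3) + t(-2, 3, 4) into the plane: 90 + 16t = 58, so t = -2.
Intersection: (4, 0, 3) + (-2)·(-2, 3, 4) = (8, -6, -5).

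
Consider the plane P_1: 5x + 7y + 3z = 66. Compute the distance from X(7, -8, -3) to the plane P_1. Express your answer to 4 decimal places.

n·X − d = (5)·(7) + (7)·(-8) + (3)·(-3) − 66 = -96; |n| = √83.
Distance = |-96| / √83 = 96/√83 ≈ 10.5374.

10.5374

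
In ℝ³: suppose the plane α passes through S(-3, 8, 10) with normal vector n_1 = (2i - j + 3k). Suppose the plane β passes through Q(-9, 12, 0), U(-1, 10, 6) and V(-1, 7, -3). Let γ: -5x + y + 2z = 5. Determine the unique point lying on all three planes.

α: n_1·r = n_1·S gives 2x - y + 3z = 16.
QU = (8, -2, 6), QV = (8, -5, -3); a normal to β is QU × QV = (36, 72, -24).
Using Q: β has equation 36x + 72y - 24z = 540.
Solving the 3×3 linear system 2x - y + 3z = 16, 36x + 72y - 24z = 540, -5x + y + 2z = 5 (e.g. by elimination or Cramer's rule, determinant = 1476) gives (3, 8, 6).

(3, 8, 6)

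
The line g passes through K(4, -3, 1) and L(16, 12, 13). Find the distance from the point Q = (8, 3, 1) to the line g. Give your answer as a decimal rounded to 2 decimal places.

A direction vector for g is L − K = (12, 15, 12).
Taking (4, -3, 1) on g with direction v = (12, 15, 12): w = Q − (4, -3, 1) = (4, 6, 0), and w × v = (72, -48, -12).
Distance = |w × v| / |v| = √7632 / √513 ≈ 3.86.

3.86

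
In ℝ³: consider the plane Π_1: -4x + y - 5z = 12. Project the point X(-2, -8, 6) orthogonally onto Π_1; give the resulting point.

Foot = X − λn with λ = (n·X − d)/|n|² = (-30 − 12)/42 = -1.
Foot = (-2, -8, 6) − (-1)·(-4, 1, -5) = (-6, -7, 1).

(-6, -7, 1)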